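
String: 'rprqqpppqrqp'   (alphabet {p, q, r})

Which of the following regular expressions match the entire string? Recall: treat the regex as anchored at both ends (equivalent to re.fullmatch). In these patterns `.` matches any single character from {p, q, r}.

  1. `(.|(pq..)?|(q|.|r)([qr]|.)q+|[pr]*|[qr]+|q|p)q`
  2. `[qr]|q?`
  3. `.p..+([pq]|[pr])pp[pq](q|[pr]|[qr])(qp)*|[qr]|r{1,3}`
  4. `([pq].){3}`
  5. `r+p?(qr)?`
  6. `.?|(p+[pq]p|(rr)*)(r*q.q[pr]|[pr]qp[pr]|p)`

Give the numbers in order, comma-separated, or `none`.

1 → no match — must end with 'q'
2 → no match
3 → match
4 → no match
5 → no match
6 → no match

3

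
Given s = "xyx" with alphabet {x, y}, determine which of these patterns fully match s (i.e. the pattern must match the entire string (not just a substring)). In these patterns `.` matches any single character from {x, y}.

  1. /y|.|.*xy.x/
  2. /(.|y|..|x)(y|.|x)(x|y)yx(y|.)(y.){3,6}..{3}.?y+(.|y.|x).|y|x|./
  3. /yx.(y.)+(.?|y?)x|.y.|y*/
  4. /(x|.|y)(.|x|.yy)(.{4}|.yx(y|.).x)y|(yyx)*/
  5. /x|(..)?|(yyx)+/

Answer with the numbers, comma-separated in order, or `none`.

3

1 → no match
2 → no match
3 → match
4 → no match
5 → no match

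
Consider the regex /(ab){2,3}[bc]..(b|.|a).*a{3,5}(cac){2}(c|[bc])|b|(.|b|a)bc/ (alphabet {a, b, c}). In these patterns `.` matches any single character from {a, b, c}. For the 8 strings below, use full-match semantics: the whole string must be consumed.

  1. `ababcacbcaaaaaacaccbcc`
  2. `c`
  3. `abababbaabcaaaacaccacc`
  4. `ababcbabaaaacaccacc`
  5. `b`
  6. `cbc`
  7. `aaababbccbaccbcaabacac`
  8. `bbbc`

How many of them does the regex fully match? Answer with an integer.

1 → no match
2. `c` → no match
3 → match
4 → match
5. `b` → match
6. `cbc` → match
7 → no match
8. `bbbc` → no match
Total matched: 4

4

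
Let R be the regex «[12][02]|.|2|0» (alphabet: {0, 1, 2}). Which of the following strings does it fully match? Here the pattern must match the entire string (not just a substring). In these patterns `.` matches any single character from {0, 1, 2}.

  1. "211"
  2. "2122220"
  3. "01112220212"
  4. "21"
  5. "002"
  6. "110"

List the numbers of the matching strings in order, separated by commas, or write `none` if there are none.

none

1 → no match
2 → no match
3 → no match
4 → no match
5 → no match
6 → no match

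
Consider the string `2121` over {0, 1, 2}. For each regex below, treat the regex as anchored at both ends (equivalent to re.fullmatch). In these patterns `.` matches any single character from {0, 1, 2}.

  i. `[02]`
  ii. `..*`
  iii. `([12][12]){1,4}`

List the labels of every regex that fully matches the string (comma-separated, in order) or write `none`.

i → no match
ii → match
iii → match

ii, iii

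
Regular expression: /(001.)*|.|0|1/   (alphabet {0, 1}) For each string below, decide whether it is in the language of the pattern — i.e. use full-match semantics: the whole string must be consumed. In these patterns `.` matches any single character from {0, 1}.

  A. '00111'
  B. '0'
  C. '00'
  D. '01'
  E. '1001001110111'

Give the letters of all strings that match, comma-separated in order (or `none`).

B

A. '00111' → no match
B. '0' → match
C. '00' → no match
D. '01' → no match
E → no match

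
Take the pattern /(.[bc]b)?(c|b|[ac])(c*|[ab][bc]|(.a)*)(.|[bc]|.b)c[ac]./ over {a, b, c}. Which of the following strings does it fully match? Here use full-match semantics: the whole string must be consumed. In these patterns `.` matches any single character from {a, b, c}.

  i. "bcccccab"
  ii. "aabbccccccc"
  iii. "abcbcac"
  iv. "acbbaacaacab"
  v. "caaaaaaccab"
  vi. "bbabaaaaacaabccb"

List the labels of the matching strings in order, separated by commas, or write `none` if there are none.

i → match
ii → no match
iii → match
iv → match
v → match
vi → match

i, iii, iv, v, vi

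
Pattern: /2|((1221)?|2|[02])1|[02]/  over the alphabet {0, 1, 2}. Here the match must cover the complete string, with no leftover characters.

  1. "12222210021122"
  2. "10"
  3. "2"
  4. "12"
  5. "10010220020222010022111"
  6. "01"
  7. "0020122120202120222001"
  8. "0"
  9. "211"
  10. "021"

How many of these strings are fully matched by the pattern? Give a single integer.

3

1 → no match
2. "10" → no match
3. "2" → match
4. "12" → no match
5 → no match
6. "01" → match
7 → no match
8. "0" → match
9. "211" → no match
10. "021" → no match
Total matched: 3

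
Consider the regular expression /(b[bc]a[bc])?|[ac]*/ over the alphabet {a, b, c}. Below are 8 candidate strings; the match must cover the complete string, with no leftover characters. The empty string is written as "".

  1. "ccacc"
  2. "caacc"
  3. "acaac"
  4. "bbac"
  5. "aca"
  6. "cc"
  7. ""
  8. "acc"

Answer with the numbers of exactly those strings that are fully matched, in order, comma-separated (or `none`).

1, 2, 3, 4, 5, 6, 7, 8

1 → match
2 → match
3 → match
4 → match
5 → match
6 → match
7 → match
8 → match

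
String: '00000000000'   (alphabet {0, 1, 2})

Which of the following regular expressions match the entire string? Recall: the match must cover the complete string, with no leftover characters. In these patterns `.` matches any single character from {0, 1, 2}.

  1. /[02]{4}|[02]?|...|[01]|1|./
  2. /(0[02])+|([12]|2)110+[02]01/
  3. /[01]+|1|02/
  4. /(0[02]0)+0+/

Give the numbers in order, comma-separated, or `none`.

3, 4

1 → no match
2 → no match
3 → match
4 → match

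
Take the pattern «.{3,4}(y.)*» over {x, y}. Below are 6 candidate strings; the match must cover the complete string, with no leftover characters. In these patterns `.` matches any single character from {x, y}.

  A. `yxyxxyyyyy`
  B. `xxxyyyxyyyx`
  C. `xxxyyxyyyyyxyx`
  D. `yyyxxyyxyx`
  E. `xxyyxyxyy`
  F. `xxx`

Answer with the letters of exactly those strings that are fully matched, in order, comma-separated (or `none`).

A. `yxyxxyyyyy` → no match
B. `xxxyyyxyyyx` → match
C → match
D. `yyyxxyyxyx` → no match
E. `xxyyxyxyy` → match
F. `xxx` → match

B, C, E, F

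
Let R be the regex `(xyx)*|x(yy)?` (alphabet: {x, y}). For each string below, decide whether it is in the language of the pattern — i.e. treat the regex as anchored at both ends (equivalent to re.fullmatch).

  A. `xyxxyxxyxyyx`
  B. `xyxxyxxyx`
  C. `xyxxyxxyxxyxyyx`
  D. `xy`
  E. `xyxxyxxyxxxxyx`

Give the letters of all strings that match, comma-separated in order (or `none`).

B

A → no match
B → match
C → no match
D → no match
E → no match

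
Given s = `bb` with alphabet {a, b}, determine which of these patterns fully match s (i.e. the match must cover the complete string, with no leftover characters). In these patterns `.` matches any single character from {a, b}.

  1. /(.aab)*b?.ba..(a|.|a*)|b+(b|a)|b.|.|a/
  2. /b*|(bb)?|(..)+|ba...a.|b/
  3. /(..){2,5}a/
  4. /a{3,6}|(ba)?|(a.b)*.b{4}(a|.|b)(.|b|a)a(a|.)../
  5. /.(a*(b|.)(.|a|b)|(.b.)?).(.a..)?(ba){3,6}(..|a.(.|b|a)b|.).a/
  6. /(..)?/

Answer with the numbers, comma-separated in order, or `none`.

1 → match
2 → match
3 → no match — must end with `a`
4 → no match
5 → no match — must end with `a`
6 → match

1, 2, 6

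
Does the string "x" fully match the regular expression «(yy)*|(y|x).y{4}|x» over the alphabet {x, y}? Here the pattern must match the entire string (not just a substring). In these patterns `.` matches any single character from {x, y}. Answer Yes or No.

Yes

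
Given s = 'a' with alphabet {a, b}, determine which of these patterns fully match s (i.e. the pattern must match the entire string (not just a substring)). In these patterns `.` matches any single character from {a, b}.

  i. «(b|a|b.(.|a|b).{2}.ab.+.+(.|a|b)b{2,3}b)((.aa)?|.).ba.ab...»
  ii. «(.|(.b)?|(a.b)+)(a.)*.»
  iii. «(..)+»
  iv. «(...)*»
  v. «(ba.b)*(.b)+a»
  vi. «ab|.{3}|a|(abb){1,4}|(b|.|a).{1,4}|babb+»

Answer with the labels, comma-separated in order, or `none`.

i → no match
ii → match
iii → no match
iv → no match
v → no match — must end with 'ba'
vi → match

ii, vi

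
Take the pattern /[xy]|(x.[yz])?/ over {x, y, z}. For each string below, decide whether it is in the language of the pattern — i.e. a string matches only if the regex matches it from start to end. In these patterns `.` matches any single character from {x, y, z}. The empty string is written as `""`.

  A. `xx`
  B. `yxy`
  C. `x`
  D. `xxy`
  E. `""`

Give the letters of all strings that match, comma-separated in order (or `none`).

A → no match
B → no match
C → match
D → match
E → match

C, D, E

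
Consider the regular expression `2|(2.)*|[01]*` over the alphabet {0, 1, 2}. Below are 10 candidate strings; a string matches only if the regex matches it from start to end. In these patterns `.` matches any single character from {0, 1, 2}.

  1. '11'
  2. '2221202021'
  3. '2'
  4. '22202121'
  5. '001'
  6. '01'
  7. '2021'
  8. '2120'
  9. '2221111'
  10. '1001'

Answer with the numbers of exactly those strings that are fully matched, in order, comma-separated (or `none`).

1 → match
2 → match
3 → match
4 → match
5 → match
6 → match
7 → match
8 → match
9 → no match
10 → match

1, 2, 3, 4, 5, 6, 7, 8, 10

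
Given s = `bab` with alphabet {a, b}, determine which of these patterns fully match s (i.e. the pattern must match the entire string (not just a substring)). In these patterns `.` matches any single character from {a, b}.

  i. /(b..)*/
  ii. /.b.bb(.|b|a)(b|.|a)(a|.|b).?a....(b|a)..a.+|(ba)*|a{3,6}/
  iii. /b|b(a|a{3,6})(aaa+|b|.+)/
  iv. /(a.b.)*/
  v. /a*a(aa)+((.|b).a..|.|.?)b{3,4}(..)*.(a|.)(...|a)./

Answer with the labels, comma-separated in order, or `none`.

i, iii

i → match
ii → no match
iii → match
iv → no match
v → no match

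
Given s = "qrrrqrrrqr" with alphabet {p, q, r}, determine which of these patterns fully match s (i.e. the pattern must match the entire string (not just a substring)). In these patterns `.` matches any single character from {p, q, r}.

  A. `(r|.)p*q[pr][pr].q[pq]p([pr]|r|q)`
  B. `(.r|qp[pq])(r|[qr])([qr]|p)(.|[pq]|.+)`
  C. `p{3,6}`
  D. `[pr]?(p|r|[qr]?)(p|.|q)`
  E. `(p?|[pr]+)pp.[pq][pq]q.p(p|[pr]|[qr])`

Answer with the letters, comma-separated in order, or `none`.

B

A → no match
B → match
C → no match — must start with "p"
D → no match
E → no match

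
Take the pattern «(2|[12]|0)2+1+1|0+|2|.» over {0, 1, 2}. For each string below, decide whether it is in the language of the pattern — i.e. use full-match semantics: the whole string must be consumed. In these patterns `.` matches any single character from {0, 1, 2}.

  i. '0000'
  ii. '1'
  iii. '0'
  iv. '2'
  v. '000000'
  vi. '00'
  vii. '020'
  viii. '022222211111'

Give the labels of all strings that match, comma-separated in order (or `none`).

i → match
ii → match
iii → match
iv → match
v → match
vi → match
vii → no match
viii → match

i, ii, iii, iv, v, vi, viii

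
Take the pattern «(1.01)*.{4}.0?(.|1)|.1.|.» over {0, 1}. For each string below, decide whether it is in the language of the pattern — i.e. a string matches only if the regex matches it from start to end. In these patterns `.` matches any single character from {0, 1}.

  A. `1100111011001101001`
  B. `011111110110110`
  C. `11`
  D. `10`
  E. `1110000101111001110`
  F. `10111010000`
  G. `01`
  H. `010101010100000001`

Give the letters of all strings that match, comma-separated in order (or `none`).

none

A → no match
B → no match
C. `11` → no match
D. `10` → no match
E → no match
F. `10111010000` → no match
G. `01` → no match
H → no match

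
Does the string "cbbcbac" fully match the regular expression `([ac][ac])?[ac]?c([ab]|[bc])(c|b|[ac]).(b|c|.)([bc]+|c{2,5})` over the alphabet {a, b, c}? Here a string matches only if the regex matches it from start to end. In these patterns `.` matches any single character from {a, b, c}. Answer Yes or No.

No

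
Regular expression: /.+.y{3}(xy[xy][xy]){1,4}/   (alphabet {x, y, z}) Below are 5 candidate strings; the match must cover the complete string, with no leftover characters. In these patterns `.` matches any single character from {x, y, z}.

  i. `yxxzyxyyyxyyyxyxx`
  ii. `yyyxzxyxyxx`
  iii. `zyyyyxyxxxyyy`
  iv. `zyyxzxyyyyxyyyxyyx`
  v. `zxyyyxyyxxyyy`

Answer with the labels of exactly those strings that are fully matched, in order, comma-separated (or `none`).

i, iii, iv, v

i → match
ii → no match
iii → match
iv → match
v → match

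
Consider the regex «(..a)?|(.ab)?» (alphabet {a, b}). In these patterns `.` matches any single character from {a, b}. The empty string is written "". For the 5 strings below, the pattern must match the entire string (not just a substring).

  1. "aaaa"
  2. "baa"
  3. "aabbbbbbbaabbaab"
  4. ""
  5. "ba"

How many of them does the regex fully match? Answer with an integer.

2

1 → no match
2 → match
3 → no match
4 → match
5 → no match
Total matched: 2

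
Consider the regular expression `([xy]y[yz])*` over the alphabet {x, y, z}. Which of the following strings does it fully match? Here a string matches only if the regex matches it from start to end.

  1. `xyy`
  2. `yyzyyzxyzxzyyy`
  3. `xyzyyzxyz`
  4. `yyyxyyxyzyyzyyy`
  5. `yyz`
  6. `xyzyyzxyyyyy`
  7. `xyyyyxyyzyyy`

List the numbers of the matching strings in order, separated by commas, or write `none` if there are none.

1, 3, 4, 5, 6

1 → match
2 → no match
3 → match
4 → match
5 → match
6 → match
7 → no match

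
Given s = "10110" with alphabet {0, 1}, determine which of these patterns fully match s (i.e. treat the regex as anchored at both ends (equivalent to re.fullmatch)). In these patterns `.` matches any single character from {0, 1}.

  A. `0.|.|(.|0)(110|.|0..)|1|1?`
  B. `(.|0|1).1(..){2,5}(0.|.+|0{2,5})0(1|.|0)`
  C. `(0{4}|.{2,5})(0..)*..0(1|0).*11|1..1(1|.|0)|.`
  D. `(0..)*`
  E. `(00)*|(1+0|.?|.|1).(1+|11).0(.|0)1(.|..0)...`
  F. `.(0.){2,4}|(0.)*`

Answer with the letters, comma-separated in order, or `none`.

C

A → no match
B → no match
C → match
D → no match
E → no match
F → no match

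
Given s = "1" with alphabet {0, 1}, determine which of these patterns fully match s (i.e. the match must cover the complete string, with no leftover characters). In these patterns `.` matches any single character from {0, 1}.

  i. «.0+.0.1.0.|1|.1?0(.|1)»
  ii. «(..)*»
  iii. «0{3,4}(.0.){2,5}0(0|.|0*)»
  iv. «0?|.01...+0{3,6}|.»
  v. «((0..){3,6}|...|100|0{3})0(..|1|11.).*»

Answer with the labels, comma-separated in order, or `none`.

i → match
ii → no match
iii → no match — must start with "0"
iv → match
v → no match

i, iv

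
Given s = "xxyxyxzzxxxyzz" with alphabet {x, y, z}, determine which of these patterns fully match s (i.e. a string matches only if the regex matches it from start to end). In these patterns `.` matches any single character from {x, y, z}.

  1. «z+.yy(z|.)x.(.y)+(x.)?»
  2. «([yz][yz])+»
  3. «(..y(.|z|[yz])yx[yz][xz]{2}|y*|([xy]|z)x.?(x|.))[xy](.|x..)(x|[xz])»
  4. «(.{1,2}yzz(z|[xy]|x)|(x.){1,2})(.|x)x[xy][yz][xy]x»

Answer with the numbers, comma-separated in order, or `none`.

1 → no match — must start with "z"
2 → no match
3 → match
4 → no match — must end with "x"

3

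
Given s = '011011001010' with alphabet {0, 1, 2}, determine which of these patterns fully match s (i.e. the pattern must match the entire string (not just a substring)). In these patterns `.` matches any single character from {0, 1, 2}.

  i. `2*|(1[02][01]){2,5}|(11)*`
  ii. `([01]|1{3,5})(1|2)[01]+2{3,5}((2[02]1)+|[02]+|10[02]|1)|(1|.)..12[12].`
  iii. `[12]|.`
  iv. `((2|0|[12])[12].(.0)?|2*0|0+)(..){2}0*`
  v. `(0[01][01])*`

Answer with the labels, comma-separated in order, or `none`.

v

i → no match
ii → no match
iii → no match
iv → no match
v → match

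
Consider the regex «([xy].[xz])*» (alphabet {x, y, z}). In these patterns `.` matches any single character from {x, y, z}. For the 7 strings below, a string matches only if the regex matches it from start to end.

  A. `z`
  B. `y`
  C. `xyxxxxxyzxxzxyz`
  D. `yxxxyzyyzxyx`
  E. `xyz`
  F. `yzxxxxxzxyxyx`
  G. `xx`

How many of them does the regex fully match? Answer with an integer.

3

A → no match
B → no match
C → match
D → match
E → match
F → no match
G → no match
Total matched: 3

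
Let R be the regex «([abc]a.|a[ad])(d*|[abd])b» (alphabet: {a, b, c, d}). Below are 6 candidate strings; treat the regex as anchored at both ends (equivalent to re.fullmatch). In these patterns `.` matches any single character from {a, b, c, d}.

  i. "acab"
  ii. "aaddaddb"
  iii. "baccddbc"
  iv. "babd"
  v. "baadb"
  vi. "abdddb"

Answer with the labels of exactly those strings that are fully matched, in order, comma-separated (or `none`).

i → no match
ii → no match
iii → no match — must end with "b"
iv → no match — must end with "b"
v → match
vi → no match

v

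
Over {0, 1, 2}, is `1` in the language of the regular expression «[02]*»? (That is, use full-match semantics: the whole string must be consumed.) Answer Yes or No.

No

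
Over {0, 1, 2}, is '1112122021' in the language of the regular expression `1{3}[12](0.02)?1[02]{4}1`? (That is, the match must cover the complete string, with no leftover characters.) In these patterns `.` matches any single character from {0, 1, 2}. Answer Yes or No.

Yes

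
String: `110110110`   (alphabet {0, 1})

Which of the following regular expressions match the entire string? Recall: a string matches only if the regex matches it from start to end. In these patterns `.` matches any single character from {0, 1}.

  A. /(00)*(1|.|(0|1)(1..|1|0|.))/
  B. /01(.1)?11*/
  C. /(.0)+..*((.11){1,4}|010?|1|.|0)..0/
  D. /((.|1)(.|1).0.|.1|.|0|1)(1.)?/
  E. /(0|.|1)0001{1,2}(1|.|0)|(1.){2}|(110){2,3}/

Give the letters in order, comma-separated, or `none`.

A → no match
B → no match — must start with `01`
C → no match
D → no match
E → match

E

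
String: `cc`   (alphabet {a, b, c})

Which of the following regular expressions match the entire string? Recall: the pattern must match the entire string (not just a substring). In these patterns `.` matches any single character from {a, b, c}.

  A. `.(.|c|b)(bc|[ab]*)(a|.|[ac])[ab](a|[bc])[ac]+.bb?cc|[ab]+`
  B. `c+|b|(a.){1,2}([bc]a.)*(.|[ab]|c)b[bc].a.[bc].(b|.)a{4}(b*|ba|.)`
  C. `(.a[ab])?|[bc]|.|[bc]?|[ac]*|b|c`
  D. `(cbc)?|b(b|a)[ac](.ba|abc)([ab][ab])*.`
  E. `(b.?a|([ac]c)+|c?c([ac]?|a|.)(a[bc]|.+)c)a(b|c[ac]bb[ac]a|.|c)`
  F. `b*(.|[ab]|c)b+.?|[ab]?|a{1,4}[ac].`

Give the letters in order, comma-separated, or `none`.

B, C

A → no match
B → match
C → match
D → no match
E → no match
F → no match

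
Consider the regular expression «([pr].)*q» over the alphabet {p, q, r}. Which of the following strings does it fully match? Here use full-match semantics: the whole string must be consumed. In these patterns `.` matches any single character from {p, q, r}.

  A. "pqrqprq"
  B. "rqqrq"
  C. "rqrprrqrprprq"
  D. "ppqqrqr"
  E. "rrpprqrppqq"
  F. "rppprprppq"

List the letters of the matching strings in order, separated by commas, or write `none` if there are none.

A. "pqrqprq" → match
B. "rqqrq" → no match
C → no match
D. "ppqqrqr" → no match — must end with "q"
E. "rrpprqrppqq" → match
F. "rppprprppq" → no match

A, E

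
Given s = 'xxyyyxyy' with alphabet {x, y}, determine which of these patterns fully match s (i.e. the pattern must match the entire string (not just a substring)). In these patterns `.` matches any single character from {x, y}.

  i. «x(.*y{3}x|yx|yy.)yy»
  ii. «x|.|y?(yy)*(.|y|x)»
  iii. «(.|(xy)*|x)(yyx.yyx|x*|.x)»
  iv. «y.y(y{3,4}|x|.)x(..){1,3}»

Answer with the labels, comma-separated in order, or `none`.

i

i → match
ii → no match
iii → no match
iv → no match — must start with 'y'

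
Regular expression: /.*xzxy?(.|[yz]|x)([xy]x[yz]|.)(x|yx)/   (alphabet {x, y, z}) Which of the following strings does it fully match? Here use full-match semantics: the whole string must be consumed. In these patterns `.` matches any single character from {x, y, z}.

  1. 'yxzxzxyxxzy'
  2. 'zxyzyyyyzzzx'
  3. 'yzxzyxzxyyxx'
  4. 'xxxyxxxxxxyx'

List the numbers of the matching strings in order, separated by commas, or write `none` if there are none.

3

1 → no match
2 → no match
3 → match
4 → no match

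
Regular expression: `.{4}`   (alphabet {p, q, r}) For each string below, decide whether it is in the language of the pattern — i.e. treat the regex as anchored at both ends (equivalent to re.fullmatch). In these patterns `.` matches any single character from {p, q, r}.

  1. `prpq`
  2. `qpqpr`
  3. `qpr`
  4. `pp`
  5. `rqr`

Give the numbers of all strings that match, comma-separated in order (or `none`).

1. `prpq` → match
2. `qpqpr` → no match
3. `qpr` → no match
4. `pp` → no match
5. `rqr` → no match

1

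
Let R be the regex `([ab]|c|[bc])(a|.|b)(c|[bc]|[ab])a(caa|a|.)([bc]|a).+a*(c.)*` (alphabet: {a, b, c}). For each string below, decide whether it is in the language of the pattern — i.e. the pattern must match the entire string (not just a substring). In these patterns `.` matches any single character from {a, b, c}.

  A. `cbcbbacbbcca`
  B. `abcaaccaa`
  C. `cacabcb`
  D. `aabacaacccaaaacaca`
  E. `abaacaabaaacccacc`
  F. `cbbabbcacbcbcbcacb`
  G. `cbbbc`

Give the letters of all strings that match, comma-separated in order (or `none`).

A → no match
B → match
C → match
D → match
E → match
F → match
G → no match

B, C, D, E, F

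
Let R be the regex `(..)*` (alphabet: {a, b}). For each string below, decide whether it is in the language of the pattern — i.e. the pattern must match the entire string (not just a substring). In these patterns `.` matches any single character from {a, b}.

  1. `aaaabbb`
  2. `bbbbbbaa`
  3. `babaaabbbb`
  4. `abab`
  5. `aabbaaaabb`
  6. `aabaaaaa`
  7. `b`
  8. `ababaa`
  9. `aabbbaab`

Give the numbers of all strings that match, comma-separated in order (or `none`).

2, 3, 4, 5, 6, 8, 9

1 → no match
2 → match
3 → match
4 → match
5 → match
6 → match
7 → no match
8 → match
9 → match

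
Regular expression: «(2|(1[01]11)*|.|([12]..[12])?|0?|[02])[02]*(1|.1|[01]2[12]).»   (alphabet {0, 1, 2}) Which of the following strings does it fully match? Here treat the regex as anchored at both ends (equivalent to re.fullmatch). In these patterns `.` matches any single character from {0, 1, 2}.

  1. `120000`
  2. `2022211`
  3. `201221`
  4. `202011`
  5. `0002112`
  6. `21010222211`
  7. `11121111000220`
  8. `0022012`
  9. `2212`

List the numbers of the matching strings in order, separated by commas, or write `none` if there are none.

1. `120000` → no match
2. `2022211` → match
3. `201221` → match
4. `202011` → match
5. `0002112` → match
6. `21010222211` → match
7 → no match
8. `0022012` → match
9. `2212` → match

2, 3, 4, 5, 6, 8, 9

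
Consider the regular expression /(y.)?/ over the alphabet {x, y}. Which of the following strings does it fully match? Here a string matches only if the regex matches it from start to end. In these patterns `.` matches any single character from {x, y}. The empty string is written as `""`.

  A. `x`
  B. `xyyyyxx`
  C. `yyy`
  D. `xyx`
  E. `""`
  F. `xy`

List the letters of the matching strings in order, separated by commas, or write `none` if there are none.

E

A → no match
B → no match
C → no match
D → no match
E → match
F → no match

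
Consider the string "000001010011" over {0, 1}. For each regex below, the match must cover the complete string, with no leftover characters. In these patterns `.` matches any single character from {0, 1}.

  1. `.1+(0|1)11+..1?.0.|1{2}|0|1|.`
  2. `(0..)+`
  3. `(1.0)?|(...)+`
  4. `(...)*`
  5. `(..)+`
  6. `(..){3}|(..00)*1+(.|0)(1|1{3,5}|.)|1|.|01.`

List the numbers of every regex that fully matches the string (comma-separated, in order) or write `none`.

1 → no match
2 → match
3 → match
4 → match
5 → match
6 → no match

2, 3, 4, 5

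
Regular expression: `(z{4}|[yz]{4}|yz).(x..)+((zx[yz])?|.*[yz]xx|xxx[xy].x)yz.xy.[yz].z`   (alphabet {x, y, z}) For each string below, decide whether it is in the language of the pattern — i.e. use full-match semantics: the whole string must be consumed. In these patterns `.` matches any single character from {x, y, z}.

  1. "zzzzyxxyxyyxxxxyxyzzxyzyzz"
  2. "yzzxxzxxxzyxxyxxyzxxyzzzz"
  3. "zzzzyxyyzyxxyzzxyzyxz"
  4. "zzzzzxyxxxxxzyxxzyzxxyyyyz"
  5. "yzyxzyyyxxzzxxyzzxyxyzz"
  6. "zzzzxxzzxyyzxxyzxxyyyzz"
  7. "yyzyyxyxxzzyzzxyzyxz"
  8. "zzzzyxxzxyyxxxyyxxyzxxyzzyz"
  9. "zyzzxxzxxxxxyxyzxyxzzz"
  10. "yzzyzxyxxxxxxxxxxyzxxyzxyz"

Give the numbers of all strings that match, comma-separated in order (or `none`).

1, 2, 3, 4, 5, 6, 7, 8

1 → match
2 → match
3 → match
4 → match
5 → match
6 → match
7 → match
8 → match
9 → no match
10 → no match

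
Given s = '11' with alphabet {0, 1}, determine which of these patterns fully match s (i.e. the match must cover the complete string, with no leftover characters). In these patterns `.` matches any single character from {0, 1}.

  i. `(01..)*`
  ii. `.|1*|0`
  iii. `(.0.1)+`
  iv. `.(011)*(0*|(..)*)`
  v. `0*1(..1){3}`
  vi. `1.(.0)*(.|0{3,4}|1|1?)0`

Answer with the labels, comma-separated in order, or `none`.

ii

i → no match
ii → match
iii → no match
iv → no match
v → no match
vi → no match — must end with '0'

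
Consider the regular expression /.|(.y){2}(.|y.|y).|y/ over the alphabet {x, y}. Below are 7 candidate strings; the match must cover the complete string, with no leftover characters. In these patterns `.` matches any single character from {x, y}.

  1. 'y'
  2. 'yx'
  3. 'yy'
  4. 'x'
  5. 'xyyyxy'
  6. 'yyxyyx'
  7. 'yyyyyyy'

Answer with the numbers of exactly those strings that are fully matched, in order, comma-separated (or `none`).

1, 4, 5, 6, 7

1 → match
2 → no match
3 → no match
4 → match
5 → match
6 → match
7 → match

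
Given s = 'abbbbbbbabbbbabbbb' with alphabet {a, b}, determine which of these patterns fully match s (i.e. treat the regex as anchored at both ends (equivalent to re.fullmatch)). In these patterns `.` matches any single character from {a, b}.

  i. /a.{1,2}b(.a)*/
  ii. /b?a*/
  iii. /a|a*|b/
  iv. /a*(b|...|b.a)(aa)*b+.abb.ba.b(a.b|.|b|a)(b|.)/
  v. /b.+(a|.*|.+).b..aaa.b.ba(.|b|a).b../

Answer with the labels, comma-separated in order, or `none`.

i → no match
ii → no match
iii → no match
iv → match
v → no match — must start with 'b'

iv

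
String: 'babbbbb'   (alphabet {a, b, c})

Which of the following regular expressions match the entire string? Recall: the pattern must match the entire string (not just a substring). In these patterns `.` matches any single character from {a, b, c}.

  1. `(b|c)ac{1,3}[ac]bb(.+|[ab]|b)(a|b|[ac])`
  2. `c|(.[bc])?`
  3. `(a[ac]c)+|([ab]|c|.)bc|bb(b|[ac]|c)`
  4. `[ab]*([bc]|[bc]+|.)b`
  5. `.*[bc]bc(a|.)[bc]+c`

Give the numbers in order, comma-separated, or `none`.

4

1 → no match
2 → no match
3 → no match
4 → match
5 → no match — must end with 'c'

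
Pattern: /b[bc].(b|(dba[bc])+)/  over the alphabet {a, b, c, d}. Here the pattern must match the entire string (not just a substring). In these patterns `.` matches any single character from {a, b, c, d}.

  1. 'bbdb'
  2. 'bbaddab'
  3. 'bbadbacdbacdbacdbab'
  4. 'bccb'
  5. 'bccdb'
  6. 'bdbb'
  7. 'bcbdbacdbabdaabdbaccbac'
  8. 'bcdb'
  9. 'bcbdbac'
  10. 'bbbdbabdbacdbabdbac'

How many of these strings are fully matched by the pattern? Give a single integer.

1 → match
2 → no match
3 → match
4 → match
5 → no match
6 → no match
7 → no match
8 → match
9 → match
10 → match
Total matched: 6

6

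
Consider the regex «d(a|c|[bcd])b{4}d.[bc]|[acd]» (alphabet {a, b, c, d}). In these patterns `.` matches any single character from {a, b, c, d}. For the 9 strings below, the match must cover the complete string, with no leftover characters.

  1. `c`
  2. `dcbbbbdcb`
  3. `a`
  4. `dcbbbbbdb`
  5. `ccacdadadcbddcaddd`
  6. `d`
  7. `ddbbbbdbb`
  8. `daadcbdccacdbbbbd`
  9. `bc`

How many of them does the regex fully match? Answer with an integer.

5

1 → match
2 → match
3 → match
4 → no match
5 → no match
6 → match
7 → match
8 → no match
9 → no match
Total matched: 5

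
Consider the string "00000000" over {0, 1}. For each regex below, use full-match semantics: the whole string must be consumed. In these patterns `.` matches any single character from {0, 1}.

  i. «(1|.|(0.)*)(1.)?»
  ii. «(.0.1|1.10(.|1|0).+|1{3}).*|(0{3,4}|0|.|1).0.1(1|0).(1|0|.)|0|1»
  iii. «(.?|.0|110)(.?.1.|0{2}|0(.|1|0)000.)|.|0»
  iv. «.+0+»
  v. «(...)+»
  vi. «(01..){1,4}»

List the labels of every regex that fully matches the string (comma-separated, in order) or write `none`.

i → match
ii → no match
iii → match
iv → match
v → no match
vi → no match — must start with "01"

i, iii, iv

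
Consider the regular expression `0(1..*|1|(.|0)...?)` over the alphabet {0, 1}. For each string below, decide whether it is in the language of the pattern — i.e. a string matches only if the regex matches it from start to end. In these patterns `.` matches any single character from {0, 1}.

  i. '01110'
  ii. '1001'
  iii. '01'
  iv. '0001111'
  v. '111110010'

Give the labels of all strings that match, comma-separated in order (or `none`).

i, iii

i. '01110' → match
ii. '1001' → no match — must start with '0'
iii. '01' → match
iv. '0001111' → no match
v. '111110010' → no match — must start with '0'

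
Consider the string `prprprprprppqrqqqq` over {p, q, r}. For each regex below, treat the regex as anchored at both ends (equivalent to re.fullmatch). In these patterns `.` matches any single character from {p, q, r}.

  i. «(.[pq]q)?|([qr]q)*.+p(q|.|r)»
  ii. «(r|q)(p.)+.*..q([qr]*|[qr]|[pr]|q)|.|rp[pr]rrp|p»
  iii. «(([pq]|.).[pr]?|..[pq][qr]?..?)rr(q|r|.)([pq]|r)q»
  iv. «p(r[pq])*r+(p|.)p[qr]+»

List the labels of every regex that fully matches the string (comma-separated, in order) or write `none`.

i → no match
ii → no match
iii → no match
iv → match

iv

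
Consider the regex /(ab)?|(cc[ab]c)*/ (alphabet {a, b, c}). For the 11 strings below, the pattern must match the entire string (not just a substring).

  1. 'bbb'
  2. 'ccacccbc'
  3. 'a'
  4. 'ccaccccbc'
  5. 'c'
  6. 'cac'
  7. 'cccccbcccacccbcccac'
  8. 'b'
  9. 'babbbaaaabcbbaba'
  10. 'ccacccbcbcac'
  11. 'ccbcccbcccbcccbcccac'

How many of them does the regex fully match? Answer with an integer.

1. 'bbb' → no match
2. 'ccacccbc' → match
3. 'a' → no match
4. 'ccaccccbc' → no match
5. 'c' → no match
6. 'cac' → no match
7 → no match
8. 'b' → no match
9 → no match
10. 'ccacccbcbcac' → no match
11 → match
Total matched: 2

2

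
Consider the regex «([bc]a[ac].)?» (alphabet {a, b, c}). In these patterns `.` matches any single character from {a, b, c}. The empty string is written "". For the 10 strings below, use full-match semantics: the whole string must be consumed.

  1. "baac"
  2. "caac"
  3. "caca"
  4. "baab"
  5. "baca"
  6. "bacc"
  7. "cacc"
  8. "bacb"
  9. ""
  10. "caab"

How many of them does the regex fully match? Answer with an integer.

10

1 → match
2 → match
3 → match
4 → match
5 → match
6 → match
7 → match
8 → match
9 → match
10 → match
Total matched: 10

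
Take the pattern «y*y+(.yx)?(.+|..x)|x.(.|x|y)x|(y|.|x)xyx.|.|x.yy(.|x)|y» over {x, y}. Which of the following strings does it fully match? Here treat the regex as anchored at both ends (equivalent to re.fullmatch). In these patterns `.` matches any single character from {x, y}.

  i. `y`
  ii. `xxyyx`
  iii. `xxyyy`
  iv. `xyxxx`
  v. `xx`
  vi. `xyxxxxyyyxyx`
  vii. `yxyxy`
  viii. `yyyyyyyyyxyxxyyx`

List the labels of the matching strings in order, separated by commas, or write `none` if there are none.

i → match
ii → match
iii → match
iv → no match
v → no match
vi → no match
vii → match
viii → match

i, ii, iii, vii, viii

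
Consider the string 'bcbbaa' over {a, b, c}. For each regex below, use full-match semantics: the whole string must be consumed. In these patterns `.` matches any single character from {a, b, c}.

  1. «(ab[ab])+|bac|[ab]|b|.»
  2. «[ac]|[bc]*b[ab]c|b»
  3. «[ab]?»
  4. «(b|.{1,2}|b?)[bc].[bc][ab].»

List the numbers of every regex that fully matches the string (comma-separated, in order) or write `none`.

1 → no match
2 → no match
3 → no match
4 → match

4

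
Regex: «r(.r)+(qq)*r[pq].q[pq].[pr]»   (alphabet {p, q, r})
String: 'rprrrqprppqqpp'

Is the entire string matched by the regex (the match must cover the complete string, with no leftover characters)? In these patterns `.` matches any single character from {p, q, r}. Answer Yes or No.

No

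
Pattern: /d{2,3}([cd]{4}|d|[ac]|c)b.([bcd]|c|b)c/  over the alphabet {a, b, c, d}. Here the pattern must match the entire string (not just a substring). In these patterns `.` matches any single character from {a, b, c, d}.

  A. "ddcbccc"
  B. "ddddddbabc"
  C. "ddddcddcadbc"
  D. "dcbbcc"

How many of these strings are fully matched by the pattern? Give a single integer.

2

A → match
B → match
C → no match
D → no match
Total matched: 2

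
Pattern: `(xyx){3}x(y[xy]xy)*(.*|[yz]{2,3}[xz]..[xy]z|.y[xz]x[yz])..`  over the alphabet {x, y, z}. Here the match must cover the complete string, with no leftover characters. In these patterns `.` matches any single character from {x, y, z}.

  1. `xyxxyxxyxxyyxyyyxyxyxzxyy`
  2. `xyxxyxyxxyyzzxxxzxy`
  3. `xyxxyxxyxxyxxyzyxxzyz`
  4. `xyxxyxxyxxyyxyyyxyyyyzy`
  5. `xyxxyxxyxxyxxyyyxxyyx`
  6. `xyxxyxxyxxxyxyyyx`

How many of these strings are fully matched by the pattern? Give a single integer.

5

1 → match
2 → no match
3 → match
4 → match
5 → match
6 → match
Total matched: 5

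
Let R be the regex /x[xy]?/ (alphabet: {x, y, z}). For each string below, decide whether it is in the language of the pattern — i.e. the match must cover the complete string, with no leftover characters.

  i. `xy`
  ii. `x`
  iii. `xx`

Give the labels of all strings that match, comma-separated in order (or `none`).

i → match
ii → match
iii → match

i, ii, iii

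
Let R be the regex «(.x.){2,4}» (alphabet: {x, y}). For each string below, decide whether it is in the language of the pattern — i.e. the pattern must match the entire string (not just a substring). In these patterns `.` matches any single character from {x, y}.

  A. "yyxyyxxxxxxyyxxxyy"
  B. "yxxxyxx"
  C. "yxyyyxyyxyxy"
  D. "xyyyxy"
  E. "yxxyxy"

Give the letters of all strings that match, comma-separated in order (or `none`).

A → no match
B → no match
C → no match
D → no match
E → match

E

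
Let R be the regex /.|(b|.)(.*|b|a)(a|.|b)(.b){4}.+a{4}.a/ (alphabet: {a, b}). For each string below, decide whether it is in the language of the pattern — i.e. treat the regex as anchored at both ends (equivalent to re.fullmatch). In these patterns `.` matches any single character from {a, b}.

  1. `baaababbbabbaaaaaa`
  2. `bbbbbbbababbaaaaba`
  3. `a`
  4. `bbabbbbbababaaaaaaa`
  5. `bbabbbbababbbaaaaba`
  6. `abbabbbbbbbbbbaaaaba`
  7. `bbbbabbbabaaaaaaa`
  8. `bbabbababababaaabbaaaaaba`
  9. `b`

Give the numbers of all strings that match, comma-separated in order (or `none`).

1 → match
2 → match
3 → match
4 → match
5 → match
6 → match
7 → match
8 → match
9 → match

1, 2, 3, 4, 5, 6, 7, 8, 9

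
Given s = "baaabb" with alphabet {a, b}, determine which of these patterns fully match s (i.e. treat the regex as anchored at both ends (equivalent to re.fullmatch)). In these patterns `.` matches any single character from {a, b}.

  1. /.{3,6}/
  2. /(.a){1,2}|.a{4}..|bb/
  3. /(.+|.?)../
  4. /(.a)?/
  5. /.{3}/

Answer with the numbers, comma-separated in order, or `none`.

1, 3

1 → match
2 → no match
3 → match
4 → no match
5 → no match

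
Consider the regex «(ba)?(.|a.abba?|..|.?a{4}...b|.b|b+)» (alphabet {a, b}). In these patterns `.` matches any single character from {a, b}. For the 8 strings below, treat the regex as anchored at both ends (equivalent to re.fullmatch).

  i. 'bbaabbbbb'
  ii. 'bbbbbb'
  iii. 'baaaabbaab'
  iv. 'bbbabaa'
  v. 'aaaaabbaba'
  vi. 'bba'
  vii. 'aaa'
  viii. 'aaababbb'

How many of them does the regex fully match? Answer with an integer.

i → no match
ii → match
iii → no match
iv → no match
v → no match
vi → no match
vii → no match
viii → no match
Total matched: 1

1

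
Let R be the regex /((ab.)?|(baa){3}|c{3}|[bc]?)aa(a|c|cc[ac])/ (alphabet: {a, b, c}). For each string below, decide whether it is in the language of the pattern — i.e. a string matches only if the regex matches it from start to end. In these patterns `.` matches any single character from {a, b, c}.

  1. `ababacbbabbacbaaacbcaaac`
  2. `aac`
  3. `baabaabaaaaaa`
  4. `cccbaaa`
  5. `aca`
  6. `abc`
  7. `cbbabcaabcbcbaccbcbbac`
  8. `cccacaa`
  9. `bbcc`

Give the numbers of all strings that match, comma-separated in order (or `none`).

2

1 → no match
2 → match
3 → no match
4 → no match
5 → no match
6 → no match
7 → no match
8 → no match
9 → no match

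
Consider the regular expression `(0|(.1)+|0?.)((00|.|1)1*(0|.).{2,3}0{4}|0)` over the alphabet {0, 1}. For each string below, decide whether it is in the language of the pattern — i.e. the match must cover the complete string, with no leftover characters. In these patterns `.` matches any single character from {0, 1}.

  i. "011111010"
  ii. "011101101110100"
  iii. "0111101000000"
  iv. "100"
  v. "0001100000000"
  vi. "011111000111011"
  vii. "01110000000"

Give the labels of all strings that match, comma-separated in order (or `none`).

i. "011111010" → match
ii → no match
iii → match
iv. "100" → no match
v → match
vi → no match — must end with "0"
vii. "01110000000" → match

i, iii, v, vii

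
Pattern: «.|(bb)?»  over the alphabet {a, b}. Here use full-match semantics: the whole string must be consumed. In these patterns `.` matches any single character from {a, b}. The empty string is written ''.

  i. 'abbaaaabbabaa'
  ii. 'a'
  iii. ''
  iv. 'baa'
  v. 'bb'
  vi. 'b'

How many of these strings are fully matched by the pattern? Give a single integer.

i → no match
ii → match
iii → match
iv → no match
v → match
vi → match
Total matched: 4

4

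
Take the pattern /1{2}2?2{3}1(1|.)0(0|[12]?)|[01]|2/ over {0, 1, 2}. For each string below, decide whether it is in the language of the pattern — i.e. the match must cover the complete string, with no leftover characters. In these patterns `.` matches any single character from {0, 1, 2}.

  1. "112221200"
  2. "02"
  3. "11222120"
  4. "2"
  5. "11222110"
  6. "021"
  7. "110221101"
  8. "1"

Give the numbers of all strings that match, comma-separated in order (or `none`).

1 → match
2 → no match
3 → match
4 → match
5 → match
6 → no match
7 → no match
8 → match

1, 3, 4, 5, 8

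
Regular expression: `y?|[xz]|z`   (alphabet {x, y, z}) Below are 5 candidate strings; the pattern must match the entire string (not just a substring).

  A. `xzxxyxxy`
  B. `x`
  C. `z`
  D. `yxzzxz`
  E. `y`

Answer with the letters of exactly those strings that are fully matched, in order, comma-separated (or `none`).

B, C, E

A. `xzxxyxxy` → no match
B. `x` → match
C. `z` → match
D. `yxzzxz` → no match
E. `y` → match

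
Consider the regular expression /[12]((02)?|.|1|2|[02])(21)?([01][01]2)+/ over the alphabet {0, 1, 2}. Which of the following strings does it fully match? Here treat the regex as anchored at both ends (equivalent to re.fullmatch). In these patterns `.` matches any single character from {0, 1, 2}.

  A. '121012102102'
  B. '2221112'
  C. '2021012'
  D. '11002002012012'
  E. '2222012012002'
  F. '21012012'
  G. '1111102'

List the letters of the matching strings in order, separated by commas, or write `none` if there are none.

A, B, C, D, F

A → match
B → match
C → match
D → match
E → no match
F → match
G → no match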